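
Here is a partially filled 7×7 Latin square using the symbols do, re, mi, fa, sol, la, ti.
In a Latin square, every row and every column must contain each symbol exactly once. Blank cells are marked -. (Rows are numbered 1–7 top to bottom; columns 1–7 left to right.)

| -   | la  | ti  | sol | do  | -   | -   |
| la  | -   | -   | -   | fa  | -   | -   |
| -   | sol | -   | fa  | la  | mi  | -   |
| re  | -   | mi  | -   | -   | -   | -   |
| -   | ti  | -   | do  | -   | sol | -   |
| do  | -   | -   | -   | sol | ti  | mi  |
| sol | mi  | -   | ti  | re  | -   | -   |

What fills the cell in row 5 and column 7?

la

Row 3, column 1: row 3 has {mi, fa, sol, la} and column 1 has {do, re, sol, la}, leaving only ti.
Row 4, column 4: row 4 has {re, mi} and column 4 has {do, fa, sol, ti}, leaving only la.
Row 4, column 5: row 4 has {re, mi, la} and column 5 has {do, re, fa, sol, la}, leaving only ti.
Row 5, column 5: row 5 has {do, sol, ti} and column 5 has {do, re, fa, sol, la, ti}, leaving only mi.
Row 5, column 1: row 5 has {do, mi, sol, ti} and column 1 has {do, re, sol, la, ti}, leaving only fa.
Row 1, column 1: row 1 has {do, sol, la, ti} and column 1 has {do, re, fa, sol, la, ti}, leaving only mi.
Row 6, column 4: row 6 has {do, mi, sol, ti} and column 4 has {do, fa, sol, la, ti}, leaving only re.
Row 2, column 4: row 2 has {fa, la} and column 4 has {do, re, fa, sol, la, ti}, leaving only mi.
Row 6, column 2: row 6 has {do, re, mi, sol, ti} and column 2 has {mi, sol, la, ti}, leaving only fa.
Row 4, column 2: row 4 has {re, mi, la, ti} and column 2 has {mi, fa, sol, la, ti}, leaving only do.
Row 2, column 2: row 2 has {mi, fa, la} and column 2 has {do, mi, fa, sol, la, ti}, leaving only re.
Row 2, column 6: row 2 has {re, mi, fa, la} and column 6 has {mi, sol, ti}, leaving only do.
Row 2, column 3: row 2 has {do, re, mi, fa, la} and column 3 has {mi, ti}, leaving only sol.
Row 2, column 7: row 2 has {do, re, mi, fa, sol, la} and column 7 has {mi}, leaving only ti.
Row 4, column 6: row 4 has {do, re, mi, la, ti} and column 6 has {do, mi, sol, ti}, leaving only fa.
Row 1, column 6: row 1 has {do, mi, sol, la, ti} and column 6 has {do, mi, fa, sol, ti}, leaving only re.
Row 1, column 7: row 1 has {do, re, mi, sol, la, ti} and column 7 has {mi, ti}, leaving only fa.
Row 4, column 7: row 4 has {do, re, mi, fa, la, ti} and column 7 has {mi, fa, ti}, leaving only sol.
Row 6, column 3: row 6 has {do, re, mi, fa, sol, ti} and column 3 has {mi, sol, ti}, leaving only la.
Row 5, column 3: row 5 has {do, mi, fa, sol, ti} and column 3 has {mi, sol, la, ti}, leaving only re.
Row 5 already has {do, re, mi, fa, sol, ti} and column 7 already has {mi, fa, sol, ti}, so row 5, column 7 must be la.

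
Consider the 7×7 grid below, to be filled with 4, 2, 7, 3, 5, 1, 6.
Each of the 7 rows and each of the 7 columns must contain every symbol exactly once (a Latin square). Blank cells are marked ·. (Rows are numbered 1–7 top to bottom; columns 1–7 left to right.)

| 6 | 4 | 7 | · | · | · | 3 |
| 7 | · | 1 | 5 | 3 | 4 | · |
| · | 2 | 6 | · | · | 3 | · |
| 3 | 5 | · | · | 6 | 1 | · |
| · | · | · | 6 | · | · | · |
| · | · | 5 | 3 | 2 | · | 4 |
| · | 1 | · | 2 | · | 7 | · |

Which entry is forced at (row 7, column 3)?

3

Row 1, column 4: row 1 has {4, 7, 3, 6} and column 4 has {2, 3, 5, 6}, leaving only 1.
Row 1, column 5: row 1 has {4, 7, 3, 1, 6} and column 5 has {2, 3, 6}, leaving only 5.
Row 1, column 6: row 1 has {4, 7, 3, 5, 1, 6} and column 6 has {4, 7, 3, 1}, leaving only 2.
Row 2, column 2: row 2 has {4, 7, 3, 5, 1} and column 2 has {4, 2, 5, 1}, leaving only 6.
Row 2, column 7: row 2 has {4, 7, 3, 5, 1, 6} and column 7 has {4, 3}, leaving only 2.
Row 4, column 7: row 4 has {3, 5, 1, 6} and column 7 has {4, 2, 3}, leaving only 7.
Row 4, column 4: row 4 has {7, 3, 5, 1, 6} and column 4 has {2, 3, 5, 1, 6}, leaving only 4.
Row 3, column 4: row 3 has {2, 3, 6} and column 4 has {4, 2, 3, 5, 1, 6}, leaving only 7.
Row 4, column 3: row 4 has {4, 7, 3, 5, 1, 6} and column 3 has {7, 5, 1, 6}, leaving only 2.
Row 5, column 6: row 5 has {6} and column 6 has {4, 2, 7, 3, 1}, leaving only 5.
Row 5, column 7: row 5 has {5, 6} and column 7 has {4, 2, 7, 3}, leaving only 1.
Row 3, column 7: row 3 has {2, 7, 3, 6} and column 7 has {4, 2, 7, 3, 1}, leaving only 5.
Row 6, column 1: row 6 has {4, 2, 3, 5} and column 1 has {7, 3, 6}, leaving only 1.
Row 3, column 1: row 3 has {2, 7, 3, 5, 6} and column 1 has {7, 3, 1, 6}, leaving only 4.
Row 3, column 5: row 3 has {4, 2, 7, 3, 5, 6} and column 5 has {2, 3, 5, 6}, leaving only 1.
Row 5, column 1: row 5 has {5, 1, 6} and column 1 has {4, 7, 3, 1, 6}, leaving only 2.
Row 6, column 2: row 6 has {4, 2, 3, 5, 1} and column 2 has {4, 2, 5, 1, 6}, leaving only 7.
Row 5, column 2: row 5 has {2, 5, 1, 6} and column 2 has {4, 2, 7, 5, 1, 6}, leaving only 3.
Row 5, column 3: row 5 has {2, 3, 5, 1, 6} and column 3 has {2, 7, 5, 1, 6}, leaving only 4.
Row 7 already has {2, 7, 1} and column 3 already has {4, 2, 7, 5, 1, 6}, so row 7, column 3 must be 3.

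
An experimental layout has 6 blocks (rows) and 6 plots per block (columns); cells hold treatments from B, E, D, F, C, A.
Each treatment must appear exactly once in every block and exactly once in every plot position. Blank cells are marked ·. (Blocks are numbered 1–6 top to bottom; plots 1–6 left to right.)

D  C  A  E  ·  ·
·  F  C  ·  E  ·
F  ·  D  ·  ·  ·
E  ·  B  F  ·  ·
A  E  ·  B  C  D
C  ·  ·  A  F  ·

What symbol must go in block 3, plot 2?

B

Block 1, plot 5: block 1 has {E, D, C, A} and plot 5 has {E, F, C}, leaving only B.
Block 1, plot 6: block 1 has {B, E, D, C, A} and plot 6 has {D}, leaving only F.
Block 2, plot 1: block 2 has {E, F, C} and plot 1 has {E, D, F, C, A}, leaving only B.
Block 2, plot 4: block 2 has {B, E, F, C} and plot 4 has {B, E, F, A}, leaving only D.
Block 2, plot 6: block 2 has {B, E, D, F, C} and plot 6 has {D, F}, leaving only A.
Block 3, plot 4: block 3 has {D, F} and plot 4 has {B, E, D, F, A}, leaving only C.
Block 3, plot 5: block 3 has {D, F, C} and plot 5 has {B, E, F, C}, leaving only A.
Block 3 already has {D, F, C, A} and plot 2 already has {E, F, C}, so block 3, plot 2 must be B.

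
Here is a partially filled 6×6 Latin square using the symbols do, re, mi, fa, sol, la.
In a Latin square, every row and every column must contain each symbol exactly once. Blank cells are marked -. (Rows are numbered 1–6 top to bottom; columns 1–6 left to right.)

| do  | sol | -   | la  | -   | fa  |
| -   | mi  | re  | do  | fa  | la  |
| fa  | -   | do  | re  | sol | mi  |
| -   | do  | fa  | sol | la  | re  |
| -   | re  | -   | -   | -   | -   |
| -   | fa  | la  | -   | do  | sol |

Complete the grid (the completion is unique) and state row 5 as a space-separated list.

la re sol fa mi do

Row 5, column 5: row 5 has {re} and column 5 has {do, fa, sol, la}, leaving only mi.
Row 5, column 3: row 5 has {re, mi} and column 3 has {do, re, fa, la}, leaving only sol.
Row 5, column 1: row 5 has {re, mi, sol} and column 1 has {do, fa}, leaving only la.
Row 5, column 4: row 5 has {re, mi, sol, la} and column 4 has {do, re, sol, la}, leaving only fa.
Row 5, column 6: row 5 has {re, mi, fa, sol, la} and column 6 has {re, mi, fa, sol, la}, leaving only do.
So row 5 reads: la re sol fa mi do.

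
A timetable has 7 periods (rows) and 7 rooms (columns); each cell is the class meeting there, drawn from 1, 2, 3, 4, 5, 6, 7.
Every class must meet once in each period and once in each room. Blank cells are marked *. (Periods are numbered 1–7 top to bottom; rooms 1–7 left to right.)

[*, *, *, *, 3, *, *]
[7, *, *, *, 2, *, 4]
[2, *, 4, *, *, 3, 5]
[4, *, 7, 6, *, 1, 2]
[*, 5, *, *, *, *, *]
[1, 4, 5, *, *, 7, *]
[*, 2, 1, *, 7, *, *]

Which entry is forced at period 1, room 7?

1

Period 4, room 2: period 4 has {1, 2, 4, 6, 7} and room 2 has {2, 4, 5}, leaving only 3.
Period 4, room 5: period 4 has {1, 2, 3, 4, 6, 7} and room 5 has {2, 3, 7}, leaving only 5.
Period 6, room 5: period 6 has {1, 4, 5, 7} and room 5 has {2, 3, 5, 7}, leaving only 6.
Period 3, room 5: period 3 has {2, 3, 4, 5} and room 5 has {2, 3, 5, 6, 7}, leaving only 1.
Period 3, room 4: period 3 has {1, 2, 3, 4, 5} and room 4 has {6}, leaving only 7.
Period 3, room 2: period 3 has {1, 2, 3, 4, 5, 7} and room 2 has {2, 3, 4, 5}, leaving only 6.
Period 2, room 2: period 2 has {2, 4, 7} and room 2 has {2, 3, 4, 5, 6}, leaving only 1.
Period 1, room 2: period 1 has {3} and room 2 has {1, 2, 3, 4, 5, 6}, leaving only 7.
Period 5, room 5: period 5 has {5} and room 5 has {1, 2, 3, 5, 6, 7}, leaving only 4.
Period 6, room 7: period 6 has {1, 4, 5, 6, 7} and room 7 has {2, 4, 5}, leaving only 3.
Period 6, room 4: period 6 has {1, 3, 4, 5, 6, 7} and room 4 has {6, 7}, leaving only 2.
Period 7, room 7: period 7 has {1, 2, 7} and room 7 has {2, 3, 4, 5}, leaving only 6.
Period 1 already has {3, 7} and room 7 already has {2, 3, 4, 5, 6}, so period 1, room 7 must be 1.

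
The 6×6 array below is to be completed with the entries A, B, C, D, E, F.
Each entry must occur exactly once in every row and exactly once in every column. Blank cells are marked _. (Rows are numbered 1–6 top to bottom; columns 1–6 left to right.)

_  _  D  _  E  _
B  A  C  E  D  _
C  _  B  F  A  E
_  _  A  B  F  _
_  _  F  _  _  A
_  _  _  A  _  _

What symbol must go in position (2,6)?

Row 2 already has {A, B, C, D, E} and column 6 already has {A, E}, so row 2, column 6 must be F.

F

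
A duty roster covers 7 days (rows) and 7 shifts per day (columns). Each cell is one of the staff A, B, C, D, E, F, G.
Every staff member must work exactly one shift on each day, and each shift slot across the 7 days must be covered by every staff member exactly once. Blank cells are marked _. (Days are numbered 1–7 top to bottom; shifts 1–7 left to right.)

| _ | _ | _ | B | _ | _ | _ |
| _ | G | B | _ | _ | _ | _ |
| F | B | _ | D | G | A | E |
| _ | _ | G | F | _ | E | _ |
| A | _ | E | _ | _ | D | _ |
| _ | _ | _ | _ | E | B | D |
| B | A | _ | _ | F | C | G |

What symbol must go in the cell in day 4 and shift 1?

Day 2, shift 6: day 2 has {B, G} and shift 6 has {A, B, C, D, E}, leaving only F.
Day 1, shift 6: day 1 has {B} and shift 6 has {A, B, C, D, E, F}, leaving only G.
Day 3, shift 3: day 3 has {A, B, D, E, F, G} and shift 3 has {B, E, G}, leaving only C.
Day 7, shift 3: day 7 has {A, B, C, F, G} and shift 3 has {B, C, E, G}, leaving only D.
Day 7, shift 4: day 7 has {A, B, C, D, F, G} and shift 4 has {B, D, F}, leaving only E.
Day 4, shift 1 is narrowed to {C, D}.
If it were D, then day 6, shift 2 would be left with no valid symbol.
So day 4, shift 1 must be C.

C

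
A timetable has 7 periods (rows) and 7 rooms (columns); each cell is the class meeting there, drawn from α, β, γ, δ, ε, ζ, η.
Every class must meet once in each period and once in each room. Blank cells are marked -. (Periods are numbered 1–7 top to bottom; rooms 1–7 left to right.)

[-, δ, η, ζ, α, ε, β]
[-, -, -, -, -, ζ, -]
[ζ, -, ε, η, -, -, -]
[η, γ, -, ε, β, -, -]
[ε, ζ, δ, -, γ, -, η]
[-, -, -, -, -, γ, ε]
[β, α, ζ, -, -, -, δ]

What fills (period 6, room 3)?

Period 1, room 1: period 1 has {α, β, δ, ε, ζ, η} and room 1 has {β, ε, ζ, η}, leaving only γ.
Period 3, room 2: period 3 has {ε, ζ, η} and room 2 has {α, γ, δ, ζ}, leaving only β.
Period 3, room 5: period 3 has {β, ε, ζ, η} and room 5 has {α, β, γ}, leaving only δ.
Period 3, room 6: period 3 has {β, δ, ε, ζ, η} and room 6 has {γ, ε, ζ}, leaving only α.
Period 3, room 7: period 3 has {α, β, δ, ε, ζ, η} and room 7 has {β, δ, ε, η}, leaving only γ.
Period 2, room 7: period 2 has {ζ} and room 7 has {β, γ, δ, ε, η}, leaving only α.
Period 2, room 1: period 2 has {α, ζ} and room 1 has {β, γ, ε, ζ, η}, leaving only δ.
Period 4, room 3: period 4 has {β, γ, ε, η} and room 3 has {δ, ε, ζ, η}, leaving only α.
Period 6 already has {γ, ε} and room 3 already has {α, δ, ε, ζ, η}, so period 6, room 3 must be β.

β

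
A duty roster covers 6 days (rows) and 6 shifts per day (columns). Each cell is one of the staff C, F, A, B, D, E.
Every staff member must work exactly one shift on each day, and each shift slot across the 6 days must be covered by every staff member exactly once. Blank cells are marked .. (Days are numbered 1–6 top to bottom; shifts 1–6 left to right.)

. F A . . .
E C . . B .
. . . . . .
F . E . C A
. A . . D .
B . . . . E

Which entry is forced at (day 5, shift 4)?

Day 1, shift 5: day 1 has {F, A} and shift 5 has {C, B, D}, leaving only E.
Day 5, shift 1: day 5 has {A, D} and shift 1 has {F, B, E}, leaving only C.
Day 1, shift 1: day 1 has {F, A, E} and shift 1 has {C, F, B, E}, leaving only D.
Day 3, shift 1: day 3 has {} and shift 1 has {C, F, B, D, E}, leaving only A.
Day 3, shift 5: day 3 has {A} and shift 5 has {C, B, D, E}, leaving only F.
Day 6, shift 2: day 6 has {B, E} and shift 2 has {C, F, A}, leaving only D.
Day 4, shift 2: day 4 has {C, F, A, E} and shift 2 has {C, F, A, D}, leaving only B.
Day 3, shift 2: day 3 has {F, A} and shift 2 has {C, F, A, B, D}, leaving only E.
Day 4, shift 4: day 4 has {C, F, A, B, E} and shift 4 has {}, leaving only D.
Day 6, shift 5: day 6 has {B, D, E} and shift 5 has {C, F, B, D, E}, leaving only A.
Day 5, shift 4 is narrowed to {F, B, E}.
If it were F, then day 5, shift 6 would be left with no valid symbol.
If it were B, then day 3, shift 4 would be left with no valid symbol.
So day 5, shift 4 must be E.

E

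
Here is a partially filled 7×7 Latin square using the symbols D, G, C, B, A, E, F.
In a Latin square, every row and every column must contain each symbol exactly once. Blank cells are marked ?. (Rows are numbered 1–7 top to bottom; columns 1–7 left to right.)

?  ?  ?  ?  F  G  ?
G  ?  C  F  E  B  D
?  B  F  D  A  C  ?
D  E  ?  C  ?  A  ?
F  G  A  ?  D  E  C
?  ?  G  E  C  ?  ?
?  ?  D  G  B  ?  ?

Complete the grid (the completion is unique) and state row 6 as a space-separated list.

B F G E C D A

Row 2, column 2: row 2 has {D, G, C, B, E, F} and column 2 has {G, B, E}, leaving only A.
Row 3, column 1: row 3 has {D, C, B, A, F} and column 1 has {D, G, F}, leaving only E.
Row 3, column 7: row 3 has {D, C, B, A, E, F} and column 7 has {D, C}, leaving only G.
Row 4, column 3: row 4 has {D, C, A, E} and column 3 has {D, G, C, A, F}, leaving only B.
Row 1, column 3: row 1 has {G, F} and column 3 has {D, G, C, B, A, F}, leaving only E.
Row 4, column 5: row 4 has {D, C, B, A, E} and column 5 has {D, C, B, A, E, F}, leaving only G.
Row 4, column 7: row 4 has {D, G, C, B, A, E} and column 7 has {D, G, C}, leaving only F.
Row 5, column 4: row 5 has {D, G, C, A, E, F} and column 4 has {D, G, C, E, F}, leaving only B.
Row 1, column 4: row 1 has {G, E, F} and column 4 has {D, G, C, B, E, F}, leaving only A.
Row 1, column 7: row 1 has {G, A, E, F} and column 7 has {D, G, C, F}, leaving only B.
Row 6, column 7: row 6 has {G, C, E} and column 7 has {D, G, C, B, F}, leaving only A.
Row 6, column 1: row 6 has {G, C, A, E} and column 1 has {D, G, E, F}, leaving only B.
Row 1, column 1: row 1 has {G, B, A, E, F} and column 1 has {D, G, B, E, F}, leaving only C.
Row 1, column 2: row 1 has {G, C, B, A, E, F} and column 2 has {G, B, A, E}, leaving only D.
Row 6, column 2: row 6 has {G, C, B, A, E} and column 2 has {D, G, B, A, E}, leaving only F.
Row 6, column 6: row 6 has {G, C, B, A, E, F} and column 6 has {G, C, B, A, E}, leaving only D.
So row 6 reads: B F G E C D A.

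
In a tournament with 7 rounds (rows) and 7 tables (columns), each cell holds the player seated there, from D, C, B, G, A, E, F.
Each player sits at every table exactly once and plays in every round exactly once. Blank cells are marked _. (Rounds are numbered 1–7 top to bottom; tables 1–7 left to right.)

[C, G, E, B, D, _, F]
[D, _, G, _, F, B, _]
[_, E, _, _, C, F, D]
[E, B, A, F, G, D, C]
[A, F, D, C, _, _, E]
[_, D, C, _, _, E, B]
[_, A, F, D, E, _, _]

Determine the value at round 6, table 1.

F

Round 1, table 6: round 1 has {D, C, B, G, E, F} and table 6 has {D, B, E, F}, leaving only A.
Round 2, table 2: round 2 has {D, B, G, F} and table 2 has {D, B, G, A, E, F}, leaving only C.
Round 2, table 7: round 2 has {D, C, B, G, F} and table 7 has {D, C, B, E, F}, leaving only A.
Round 2, table 4: round 2 has {D, C, B, G, A, F} and table 4 has {D, C, B, F}, leaving only E.
Round 3, table 3: round 3 has {D, C, E, F} and table 3 has {D, C, G, A, E, F}, leaving only B.
Round 3, table 1: round 3 has {D, C, B, E, F} and table 1 has {D, C, A, E}, leaving only G.
Round 6 already has {D, C, B, E} and table 1 already has {D, C, G, A, E}, so round 6, table 1 must be F.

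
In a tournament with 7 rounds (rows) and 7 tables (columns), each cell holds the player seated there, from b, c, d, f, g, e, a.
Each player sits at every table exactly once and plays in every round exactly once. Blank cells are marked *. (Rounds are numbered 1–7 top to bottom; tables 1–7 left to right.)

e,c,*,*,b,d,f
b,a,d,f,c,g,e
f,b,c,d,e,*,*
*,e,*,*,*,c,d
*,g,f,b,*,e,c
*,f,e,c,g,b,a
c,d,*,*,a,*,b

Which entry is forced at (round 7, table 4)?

e

Round 3, table 6: round 3 has {b, c, d, f, e} and table 6 has {b, c, d, g, e}, leaving only a.
Round 3, table 7: round 3 has {b, c, d, f, e, a} and table 7 has {b, c, d, f, e, a}, leaving only g.
Round 4, table 5: round 4 has {c, d, e} and table 5 has {b, c, g, e, a}, leaving only f.
Round 5, table 5: round 5 has {b, c, f, g, e} and table 5 has {b, c, f, g, e, a}, leaving only d.
Round 5, table 1: round 5 has {b, c, d, f, g, e} and table 1 has {b, c, f, e}, leaving only a.
Round 4, table 1: round 4 has {c, d, f, e} and table 1 has {b, c, f, e, a}, leaving only g.
Round 4, table 4: round 4 has {c, d, f, g, e} and table 4 has {b, c, d, f}, leaving only a.
Round 1, table 4: round 1 has {b, c, d, f, e} and table 4 has {b, c, d, f, a}, leaving only g.
Round 7 already has {b, c, d, a} and table 4 already has {b, c, d, f, g, a}, so round 7, table 4 must be e.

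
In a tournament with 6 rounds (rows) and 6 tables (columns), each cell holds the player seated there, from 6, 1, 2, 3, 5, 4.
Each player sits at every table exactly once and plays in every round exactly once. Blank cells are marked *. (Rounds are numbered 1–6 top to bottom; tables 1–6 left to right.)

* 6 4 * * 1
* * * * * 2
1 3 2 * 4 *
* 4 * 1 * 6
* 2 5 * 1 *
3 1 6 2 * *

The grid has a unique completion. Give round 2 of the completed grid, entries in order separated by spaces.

Round 2, table 2: round 2 has {2} and table 2 has {6, 1, 2, 3, 4}, leaving only 5.
Round 3, table 6: round 3 has {1, 2, 3, 4} and table 6 has {6, 1, 2}, leaving only 5.
Round 3, table 4: round 3 has {1, 2, 3, 5, 4} and table 4 has {1, 2}, leaving only 6.
Round 4, table 3: round 4 has {6, 1, 4} and table 3 has {6, 2, 5, 4}, leaving only 3.
Round 2, table 3: round 2 has {2, 5} and table 3 has {6, 2, 3, 5, 4}, leaving only 1.
Round 6, table 5: round 6 has {6, 1, 2, 3} and table 5 has {1, 4}, leaving only 5.
Round 4, table 5: round 4 has {6, 1, 3, 4} and table 5 has {1, 5, 4}, leaving only 2.
Round 1, table 5: round 1 has {6, 1, 4} and table 5 has {1, 2, 5, 4}, leaving only 3.
Round 2, table 5: round 2 has {1, 2, 5} and table 5 has {1, 2, 3, 5, 4}, leaving only 6.
Round 2, table 1: round 2 has {6, 1, 2, 5} and table 1 has {1, 3}, leaving only 4.
Round 2, table 4: round 2 has {6, 1, 2, 5, 4} and table 4 has {6, 1, 2}, leaving only 3.
So round 2 reads: 4 5 1 3 6 2.

4 5 1 3 6 2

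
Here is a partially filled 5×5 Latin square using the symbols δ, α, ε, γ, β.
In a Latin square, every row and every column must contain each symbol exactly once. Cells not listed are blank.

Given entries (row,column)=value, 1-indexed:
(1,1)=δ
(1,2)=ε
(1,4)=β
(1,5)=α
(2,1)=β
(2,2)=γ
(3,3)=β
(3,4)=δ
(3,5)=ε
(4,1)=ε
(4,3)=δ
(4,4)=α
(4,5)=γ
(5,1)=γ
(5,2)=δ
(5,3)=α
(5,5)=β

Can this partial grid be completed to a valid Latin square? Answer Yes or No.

Row 1, column 3: row 1 has {δ, α, ε, β} and column 3 has {δ, α, β}, so it must be γ.
Row 2, column 3: row 2 has {γ, β} and column 3 has {δ, α, γ, β}, so it must be ε.
Now row 2, column 4: row 2 together with column 4 already contain {δ, α, ε, γ, β} — every symbol — so nothing can go there. The grid has no valid completion.

No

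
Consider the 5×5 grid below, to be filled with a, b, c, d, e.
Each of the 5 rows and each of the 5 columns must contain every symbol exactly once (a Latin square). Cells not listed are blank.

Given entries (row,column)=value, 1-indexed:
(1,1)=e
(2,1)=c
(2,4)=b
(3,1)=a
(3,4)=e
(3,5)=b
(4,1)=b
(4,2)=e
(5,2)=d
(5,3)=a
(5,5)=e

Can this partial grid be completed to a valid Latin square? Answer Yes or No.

Row 5, column 1: row 5 together with column 1 already contain {a, b, c, d, e} — every symbol — so nothing can go there. The grid has no valid completion.

No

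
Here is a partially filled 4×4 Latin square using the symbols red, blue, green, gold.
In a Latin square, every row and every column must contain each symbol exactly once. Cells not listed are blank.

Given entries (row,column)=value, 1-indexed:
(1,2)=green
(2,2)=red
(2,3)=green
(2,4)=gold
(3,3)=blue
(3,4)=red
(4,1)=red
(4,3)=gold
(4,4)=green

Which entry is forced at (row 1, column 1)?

Row 1, column 3: row 1 has {green} and column 3 has {blue, green, gold}, leaving only red.
Row 1, column 4: row 1 has {red, green} and column 4 has {red, green, gold}, leaving only blue.
Row 1 already has {red, blue, green} and column 1 already has {red}, so row 1, column 1 must be gold.

gold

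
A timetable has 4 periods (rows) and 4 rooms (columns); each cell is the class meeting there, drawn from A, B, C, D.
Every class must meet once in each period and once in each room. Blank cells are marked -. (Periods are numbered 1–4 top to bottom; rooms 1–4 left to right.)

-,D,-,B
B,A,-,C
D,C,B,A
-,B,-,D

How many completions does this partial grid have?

2

Period 1, room 1: eliminating its period and room leaves {A, C}.
Period 1, room 3: eliminating its period and room leaves {A, C}.
Period 2, room 3: eliminating its period and room leaves {D}.
Period 4, room 1: eliminating its period and room leaves {A, C}.
Period 4, room 3: eliminating its period and room leaves {A, C}.
Enumerating the assignments across these blanks that avoid any period or room repeat gives 2 completions.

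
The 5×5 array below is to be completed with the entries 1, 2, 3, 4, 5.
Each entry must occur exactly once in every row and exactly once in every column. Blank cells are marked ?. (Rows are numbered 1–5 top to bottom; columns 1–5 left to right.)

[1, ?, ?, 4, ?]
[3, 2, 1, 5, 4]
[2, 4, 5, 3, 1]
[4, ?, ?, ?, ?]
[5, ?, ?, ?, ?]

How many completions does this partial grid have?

Row 1, column 2: eliminating its row and column leaves {3, 5}.
Row 1, column 3: eliminating its row and column leaves {2, 3}.
Row 1, column 5: eliminating its row and column leaves {2, 3, 5}.
Row 4, column 2: eliminating its row and column leaves {1, 3, 5}.
Row 4, column 3: eliminating its row and column leaves {2, 3}.
Row 4, column 4: eliminating its row and column leaves {1, 2}.
Row 4, column 5: eliminating its row and column leaves {2, 3, 5}.
Row 5, column 2: eliminating its row and column leaves {1, 3}.
Row 5, column 3: eliminating its row and column leaves {2, 3, 4}.
Row 5, column 4: eliminating its row and column leaves {1, 2}.
Row 5, column 5: eliminating its row and column leaves {2, 3}.
Enumerating the assignments across these blanks that avoid any row or column repeat gives 3 completions.

3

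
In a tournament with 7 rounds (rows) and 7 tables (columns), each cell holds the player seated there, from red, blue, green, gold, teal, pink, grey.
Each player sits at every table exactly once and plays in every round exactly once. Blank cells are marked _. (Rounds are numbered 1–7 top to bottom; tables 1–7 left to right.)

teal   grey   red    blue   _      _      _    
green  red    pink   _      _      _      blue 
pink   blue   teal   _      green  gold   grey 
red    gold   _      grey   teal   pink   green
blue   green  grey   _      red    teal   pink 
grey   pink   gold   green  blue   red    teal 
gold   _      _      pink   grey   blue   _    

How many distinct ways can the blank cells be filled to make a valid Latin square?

1

Round 1, table 5: eliminating its round and table leaves {gold, pink}.
Round 1, table 6: eliminating its round and table leaves {green}.
Round 1, table 7: eliminating its round and table leaves {gold}.
Round 2, table 4: eliminating its round and table leaves {gold, teal}.
Round 2, table 5: eliminating its round and table leaves {gold}.
Round 2, table 6: eliminating its round and table leaves {grey}.
Round 3, table 4: eliminating its round and table leaves {red}.
Round 4, table 3: eliminating its round and table leaves {blue}.
Round 5, table 4: eliminating its round and table leaves {gold}.
Round 7, table 2: eliminating its round and table leaves {teal}.
Round 7, table 3: eliminating its round and table leaves {green}.
Round 7, table 7: eliminating its round and table leaves {red}.
Only one assignment across all blanks avoids any round or table repeat, giving 1 completion.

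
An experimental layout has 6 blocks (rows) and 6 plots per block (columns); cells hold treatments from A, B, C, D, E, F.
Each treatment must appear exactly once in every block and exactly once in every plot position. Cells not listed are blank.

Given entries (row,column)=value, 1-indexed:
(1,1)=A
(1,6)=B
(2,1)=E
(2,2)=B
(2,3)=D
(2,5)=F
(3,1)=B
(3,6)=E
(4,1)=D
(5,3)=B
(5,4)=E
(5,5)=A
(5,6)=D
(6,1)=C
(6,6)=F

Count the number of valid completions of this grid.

Block 1, plot 2: eliminating its block and plot leaves {C, D, E, F}.
Block 1, plot 3: eliminating its block and plot leaves {C, E, F}.
Block 1, plot 4: eliminating its block and plot leaves {C, D, F}.
Block 1, plot 5: eliminating its block and plot leaves {C, D, E}.
Block 2, plot 4: eliminating its block and plot leaves {A, C}.
Block 2, plot 6: eliminating its block and plot leaves {A, C}.
Block 3, plot 2: eliminating its block and plot leaves {A, C, D, F}.
Block 3, plot 3: eliminating its block and plot leaves {A, C, F}.
Block 3, plot 4: eliminating its block and plot leaves {A, C, D, F}.
Block 3, plot 5: eliminating its block and plot leaves {C, D}.
Block 4, plot 2: eliminating its block and plot leaves {A, C, E, F}.
Block 4, plot 3: eliminating its block and plot leaves {A, C, E, F}.
Block 4, plot 4: eliminating its block and plot leaves {A, B, C, F}.
Block 4, plot 5: eliminating its block and plot leaves {B, C, E}.
Block 4, plot 6: eliminating its block and plot leaves {A, C}.
Block 5, plot 1: eliminating its block and plot leaves {F}.
Block 5, plot 2: eliminating its block and plot leaves {C, F}.
Block 6, plot 2: eliminating its block and plot leaves {A, D, E}.
Block 6, plot 3: eliminating its block and plot leaves {A, E}.
Block 6, plot 4: eliminating its block and plot leaves {A, B, D}.
Block 6, plot 5: eliminating its block and plot leaves {B, D, E}.
Enumerating the assignments across these blanks that avoid any block or plot repeat gives 28 completions.

28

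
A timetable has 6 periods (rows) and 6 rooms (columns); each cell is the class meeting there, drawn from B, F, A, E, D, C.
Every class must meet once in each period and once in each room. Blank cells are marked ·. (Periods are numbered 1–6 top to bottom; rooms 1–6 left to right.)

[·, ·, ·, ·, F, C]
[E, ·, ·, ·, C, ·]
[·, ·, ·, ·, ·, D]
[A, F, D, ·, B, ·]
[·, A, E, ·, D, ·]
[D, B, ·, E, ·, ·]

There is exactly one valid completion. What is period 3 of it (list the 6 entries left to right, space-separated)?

F C B A E D

Period 1, room 1: period 1 has {F, C} and room 1 has {A, E, D}, leaving only B.
Period 1, room 3: period 1 has {B, F, C} and room 3 has {E, D}, leaving only A.
Period 1, room 4: period 1 has {B, F, A, C} and room 4 has {E}, leaving only D.
Period 1, room 2: period 1 has {B, F, A, D, C} and room 2 has {B, F, A}, leaving only E.
Period 3, room 2: period 3 has {D} and room 2 has {B, F, A, E}, leaving only C.
Period 3, room 1: period 3 has {D, C} and room 1 has {B, A, E, D}, leaving only F.
Period 3, room 3: period 3 has {F, D, C} and room 3 has {A, E, D}, leaving only B.
Period 3, room 4: period 3 has {B, F, D, C} and room 4 has {E, D}, leaving only A.
Period 3, room 5: period 3 has {B, F, A, D, C} and room 5 has {B, F, D, C}, leaving only E.
So period 3 reads: F C B A E D.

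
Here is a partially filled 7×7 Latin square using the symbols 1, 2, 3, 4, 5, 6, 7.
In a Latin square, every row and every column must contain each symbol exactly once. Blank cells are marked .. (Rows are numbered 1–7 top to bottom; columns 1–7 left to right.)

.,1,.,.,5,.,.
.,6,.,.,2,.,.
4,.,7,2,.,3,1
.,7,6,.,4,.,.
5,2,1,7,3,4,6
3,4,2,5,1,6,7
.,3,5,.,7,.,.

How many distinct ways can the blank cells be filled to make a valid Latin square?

Row 1, column 1: eliminating its row and column leaves {2, 6, 7}.
Row 1, column 3: eliminating its row and column leaves {3, 4}.
Row 1, column 4: eliminating its row and column leaves {3, 4, 6}.
Row 1, column 6: eliminating its row and column leaves {2, 7}.
Row 1, column 7: eliminating its row and column leaves {2, 3, 4}.
Row 2, column 1: eliminating its row and column leaves {1, 7}.
Row 2, column 3: eliminating its row and column leaves {3, 4}.
Row 2, column 4: eliminating its row and column leaves {1, 3, 4}.
Row 2, column 6: eliminating its row and column leaves {1, 5, 7}.
Row 2, column 7: eliminating its row and column leaves {3, 4, 5}.
Row 3, column 2: eliminating its row and column leaves {5}.
Row 3, column 5: eliminating its row and column leaves {6}.
Row 4, column 1: eliminating its row and column leaves {1, 2}.
Row 4, column 4: eliminating its row and column leaves {1, 3}.
Row 4, column 6: eliminating its row and column leaves {1, 2, 5}.
Row 4, column 7: eliminating its row and column leaves {2, 3, 5}.
Row 7, column 1: eliminating its row and column leaves {1, 2, 6}.
Row 7, column 4: eliminating its row and column leaves {1, 4, 6}.
Row 7, column 6: eliminating its row and column leaves {1, 2}.
Row 7, column 7: eliminating its row and column leaves {2, 4}.
Enumerating the assignments across these blanks that avoid any row or column repeat gives 8 completions.

8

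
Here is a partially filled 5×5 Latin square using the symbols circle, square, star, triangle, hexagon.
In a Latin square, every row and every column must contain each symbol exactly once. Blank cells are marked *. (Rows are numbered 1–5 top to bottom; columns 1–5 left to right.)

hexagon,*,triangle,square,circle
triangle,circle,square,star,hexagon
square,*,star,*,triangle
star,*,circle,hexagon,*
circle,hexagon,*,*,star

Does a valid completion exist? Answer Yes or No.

No

Row 3, column 2: row 3 together with column 2 already contain {circle, square, star, triangle, hexagon} — every symbol — so nothing can go there. The grid has no valid completion.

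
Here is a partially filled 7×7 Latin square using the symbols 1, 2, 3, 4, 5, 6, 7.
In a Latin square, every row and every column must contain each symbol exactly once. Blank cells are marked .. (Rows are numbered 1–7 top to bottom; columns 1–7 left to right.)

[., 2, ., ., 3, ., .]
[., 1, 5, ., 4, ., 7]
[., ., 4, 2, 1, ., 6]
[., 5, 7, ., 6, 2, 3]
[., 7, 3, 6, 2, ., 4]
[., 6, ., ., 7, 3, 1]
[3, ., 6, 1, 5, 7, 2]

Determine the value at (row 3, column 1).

7

Row 1, column 3: row 1 has {2, 3} and column 3 has {3, 4, 5, 6, 7}, leaving only 1.
Row 1, column 7: row 1 has {1, 2, 3} and column 7 has {1, 2, 3, 4, 6, 7}, leaving only 5.
Row 2, column 4: row 2 has {1, 4, 5, 7} and column 4 has {1, 2, 6}, leaving only 3.
Row 2, column 6: row 2 has {1, 3, 4, 5, 7} and column 6 has {2, 3, 7}, leaving only 6.
Row 1, column 6: row 1 has {1, 2, 3, 5} and column 6 has {2, 3, 6, 7}, leaving only 4.
Row 1, column 4: row 1 has {1, 2, 3, 4, 5} and column 4 has {1, 2, 3, 6}, leaving only 7.
Row 1, column 1: row 1 has {1, 2, 3, 4, 5, 7} and column 1 has {3}, leaving only 6.
Row 2, column 1: row 2 has {1, 3, 4, 5, 6, 7} and column 1 has {3, 6}, leaving only 2.
Row 3, column 2: row 3 has {1, 2, 4, 6} and column 2 has {1, 2, 5, 6, 7}, leaving only 3.
Row 3, column 6: row 3 has {1, 2, 3, 4, 6} and column 6 has {2, 3, 4, 6, 7}, leaving only 5.
Row 3 already has {1, 2, 3, 4, 5, 6} and column 1 already has {2, 3, 6}, so row 3, column 1 must be 7.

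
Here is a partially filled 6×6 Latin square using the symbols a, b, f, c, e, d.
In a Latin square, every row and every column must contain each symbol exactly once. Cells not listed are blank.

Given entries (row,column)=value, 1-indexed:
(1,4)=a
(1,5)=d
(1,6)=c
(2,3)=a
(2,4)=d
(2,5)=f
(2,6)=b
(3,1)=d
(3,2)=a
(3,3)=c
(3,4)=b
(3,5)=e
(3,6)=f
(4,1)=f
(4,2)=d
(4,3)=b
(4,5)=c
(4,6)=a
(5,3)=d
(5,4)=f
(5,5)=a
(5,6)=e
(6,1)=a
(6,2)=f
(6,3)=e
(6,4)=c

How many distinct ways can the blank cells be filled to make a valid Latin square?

Row 1, column 1: eliminating its row and column leaves {b, e}.
Row 1, column 2: eliminating its row and column leaves {b, e}.
Row 1, column 3: eliminating its row and column leaves {f}.
Row 2, column 1: eliminating its row and column leaves {c, e}.
Row 2, column 2: eliminating its row and column leaves {c, e}.
Row 4, column 4: eliminating its row and column leaves {e}.
Row 5, column 1: eliminating its row and column leaves {b, c}.
Row 5, column 2: eliminating its row and column leaves {b, c}.
Row 6, column 5: eliminating its row and column leaves {b}.
Row 6, column 6: eliminating its row and column leaves {d}.
Enumerating the assignments across these blanks that avoid any row or column repeat gives 2 completions.

2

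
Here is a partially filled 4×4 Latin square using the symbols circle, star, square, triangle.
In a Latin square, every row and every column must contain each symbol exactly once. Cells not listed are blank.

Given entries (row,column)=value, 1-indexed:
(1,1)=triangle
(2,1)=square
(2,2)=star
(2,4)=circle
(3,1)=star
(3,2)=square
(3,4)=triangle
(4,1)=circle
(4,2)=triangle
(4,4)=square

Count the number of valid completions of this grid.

Row 1, column 2: eliminating its row and column leaves {circle}.
Row 1, column 3: eliminating its row and column leaves {circle, star, square}.
Row 1, column 4: eliminating its row and column leaves {star}.
Row 2, column 3: eliminating its row and column leaves {triangle}.
Row 3, column 3: eliminating its row and column leaves {circle}.
Row 4, column 3: eliminating its row and column leaves {star}.
Only one assignment across all blanks avoids any row or column repeat, giving 1 completion.

1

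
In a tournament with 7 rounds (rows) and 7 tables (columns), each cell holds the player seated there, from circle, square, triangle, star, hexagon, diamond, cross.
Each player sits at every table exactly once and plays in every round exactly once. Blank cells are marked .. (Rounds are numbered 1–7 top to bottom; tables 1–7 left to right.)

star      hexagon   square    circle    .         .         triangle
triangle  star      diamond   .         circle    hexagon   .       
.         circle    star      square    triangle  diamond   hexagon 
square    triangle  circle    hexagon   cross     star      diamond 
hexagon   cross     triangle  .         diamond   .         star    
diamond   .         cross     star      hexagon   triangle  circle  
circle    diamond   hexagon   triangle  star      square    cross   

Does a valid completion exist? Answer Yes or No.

No

Round 1, table 5: round 1 together with table 5 already contain {circle, square, triangle, star, hexagon, diamond, cross} — every symbol — so nothing can go there. The grid has no valid completion.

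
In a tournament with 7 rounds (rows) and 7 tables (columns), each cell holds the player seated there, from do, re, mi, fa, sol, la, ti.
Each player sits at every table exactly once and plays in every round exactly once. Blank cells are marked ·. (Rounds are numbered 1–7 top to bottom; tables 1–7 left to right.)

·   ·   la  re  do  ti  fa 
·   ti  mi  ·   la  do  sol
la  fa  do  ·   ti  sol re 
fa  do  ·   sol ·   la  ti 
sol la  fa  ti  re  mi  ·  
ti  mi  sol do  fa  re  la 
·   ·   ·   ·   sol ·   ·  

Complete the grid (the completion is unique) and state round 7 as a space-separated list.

Round 7, table 2: round 7 has {sol} and table 2 has {do, mi, fa, la, ti}, leaving only re.
Round 7, table 3: round 7 has {re, sol} and table 3 has {do, mi, fa, sol, la}, leaving only ti.
Round 7, table 6: round 7 has {re, sol, ti} and table 6 has {do, re, mi, sol, la, ti}, leaving only fa.
Round 1, table 1: round 1 has {do, re, fa, la, ti} and table 1 has {fa, sol, la, ti}, leaving only mi.
Round 7, table 1: round 7 has {re, fa, sol, ti} and table 1 has {mi, fa, sol, la, ti}, leaving only do.
Round 7, table 7: round 7 has {do, re, fa, sol, ti} and table 7 has {re, fa, sol, la, ti}, leaving only mi.
Round 7, table 4: round 7 has {do, re, mi, fa, sol, ti} and table 4 has {do, re, sol, ti}, leaving only la.
So round 7 reads: do re ti la sol fa mi.

do re ti la sol fa mi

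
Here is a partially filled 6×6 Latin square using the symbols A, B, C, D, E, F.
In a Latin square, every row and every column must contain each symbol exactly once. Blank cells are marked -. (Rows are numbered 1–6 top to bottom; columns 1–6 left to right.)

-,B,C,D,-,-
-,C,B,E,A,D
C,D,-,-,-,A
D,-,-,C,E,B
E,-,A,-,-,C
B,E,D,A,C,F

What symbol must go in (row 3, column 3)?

Row 1, column 5: row 1 has {B, C, D} and column 5 has {A, C, E}, leaving only F.
Row 1, column 1: row 1 has {B, C, D, F} and column 1 has {B, C, D, E}, leaving only A.
Row 1, column 6: row 1 has {A, B, C, D, F} and column 6 has {A, B, C, D, F}, leaving only E.
Row 2, column 1: row 2 has {A, B, C, D, E} and column 1 has {A, B, C, D, E}, leaving only F.
Row 3, column 5: row 3 has {A, C, D} and column 5 has {A, C, E, F}, leaving only B.
Row 3, column 4: row 3 has {A, B, C, D} and column 4 has {A, C, D, E}, leaving only F.
Row 3 already has {A, B, C, D, F} and column 3 already has {A, B, C, D}, so row 3, column 3 must be E.

E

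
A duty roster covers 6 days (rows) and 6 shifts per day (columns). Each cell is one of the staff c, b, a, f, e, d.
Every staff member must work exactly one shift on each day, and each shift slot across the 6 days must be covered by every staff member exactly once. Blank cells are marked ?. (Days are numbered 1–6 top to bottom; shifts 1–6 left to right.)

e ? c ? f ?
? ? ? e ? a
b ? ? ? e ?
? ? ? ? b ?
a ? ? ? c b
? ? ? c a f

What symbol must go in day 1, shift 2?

Day 1, shift 6: day 1 has {c, f, e} and shift 6 has {b, a, f}, leaving only d.
Day 2, shift 5: day 2 has {a, e} and shift 5 has {c, b, a, f, e}, leaving only d.
Day 3, shift 6: day 3 has {b, e} and shift 6 has {b, a, f, d}, leaving only c.
Day 4, shift 6: day 4 has {b} and shift 6 has {c, b, a, f, d}, leaving only e.
Day 6, shift 1: day 6 has {c, a, f} and shift 1 has {b, a, e}, leaving only d.
Day 1, shift 2 is narrowed to {b, a}.
If it were b, then day 2, shift 2 would be left with no valid symbol.
So day 1, shift 2 must be a.

a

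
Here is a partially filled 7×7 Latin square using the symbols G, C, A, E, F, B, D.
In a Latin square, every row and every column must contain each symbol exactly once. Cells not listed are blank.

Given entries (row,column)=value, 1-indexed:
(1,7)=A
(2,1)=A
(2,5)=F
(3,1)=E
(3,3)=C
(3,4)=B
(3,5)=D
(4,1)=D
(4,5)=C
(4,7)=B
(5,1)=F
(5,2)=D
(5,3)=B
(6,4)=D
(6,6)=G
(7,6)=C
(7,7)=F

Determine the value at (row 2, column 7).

D

Row 3, column 7: row 3 has {C, E, B, D} and column 7 has {A, F, B}, leaving only G.
Row 2, column 7 is narrowed to {C, E, D}.
If it were C, then row 6, column 7 would be left with no valid symbol.
If it were E, then row 6, column 7 would be left with no valid symbol.
So row 2, column 7 must be D.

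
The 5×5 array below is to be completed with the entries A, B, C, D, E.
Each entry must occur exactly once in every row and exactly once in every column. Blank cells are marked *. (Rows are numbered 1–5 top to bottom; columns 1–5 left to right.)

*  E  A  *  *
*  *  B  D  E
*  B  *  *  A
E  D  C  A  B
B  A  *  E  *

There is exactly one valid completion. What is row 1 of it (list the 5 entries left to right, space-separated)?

C E A B D

Row 2, column 2: row 2 has {B, D, E} and column 2 has {A, B, D, E}, leaving only C.
Row 2, column 1: row 2 has {B, C, D, E} and column 1 has {B, E}, leaving only A.
Row 3, column 4: row 3 has {A, B} and column 4 has {A, D, E}, leaving only C.
Row 1, column 4: row 1 has {A, E} and column 4 has {A, C, D, E}, leaving only B.
Row 3, column 1: row 3 has {A, B, C} and column 1 has {A, B, E}, leaving only D.
Row 1, column 1: row 1 has {A, B, E} and column 1 has {A, B, D, E}, leaving only C.
Row 1, column 5: row 1 has {A, B, C, E} and column 5 has {A, B, E}, leaving only D.
So row 1 reads: C E A B D.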